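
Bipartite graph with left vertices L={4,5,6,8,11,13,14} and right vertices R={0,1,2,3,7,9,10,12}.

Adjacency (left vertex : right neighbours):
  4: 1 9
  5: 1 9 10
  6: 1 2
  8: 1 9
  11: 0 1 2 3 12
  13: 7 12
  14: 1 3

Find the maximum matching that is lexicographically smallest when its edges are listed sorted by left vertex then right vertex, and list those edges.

Lex-smallest maximum matching: {(4,1), (5,10), (6,2), (8,9), (11,0), (13,7), (14,3)}

|M| = 7 (so the lex-smallest maximum matching has 7 edges)
process left vertices in ascending order; for each, take the smallest-labelled available neighbour that still permits 7 edges overall, or leave it unmatched if none does
lex-smallest matching: {4-1, 5-10, 6-2, 8-9, 11-0, 13-7, 14-3}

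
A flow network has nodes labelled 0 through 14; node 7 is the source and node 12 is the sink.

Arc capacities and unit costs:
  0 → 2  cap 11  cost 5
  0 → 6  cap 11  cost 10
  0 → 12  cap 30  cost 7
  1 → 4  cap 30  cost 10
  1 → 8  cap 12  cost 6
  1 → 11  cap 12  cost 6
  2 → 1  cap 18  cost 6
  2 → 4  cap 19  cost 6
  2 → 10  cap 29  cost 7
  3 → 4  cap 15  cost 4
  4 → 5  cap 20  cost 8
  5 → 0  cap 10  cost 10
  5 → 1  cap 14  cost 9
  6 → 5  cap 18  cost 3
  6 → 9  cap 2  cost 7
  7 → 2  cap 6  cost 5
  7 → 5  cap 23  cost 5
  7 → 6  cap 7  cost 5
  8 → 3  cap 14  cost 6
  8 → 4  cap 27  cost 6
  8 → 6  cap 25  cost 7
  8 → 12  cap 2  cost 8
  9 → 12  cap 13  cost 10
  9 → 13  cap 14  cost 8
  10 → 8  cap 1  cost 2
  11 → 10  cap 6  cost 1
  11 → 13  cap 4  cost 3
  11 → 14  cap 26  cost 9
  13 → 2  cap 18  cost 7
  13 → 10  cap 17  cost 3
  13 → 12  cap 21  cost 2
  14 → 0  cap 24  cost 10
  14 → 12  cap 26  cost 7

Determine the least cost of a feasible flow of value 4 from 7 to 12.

Minimum cost for 4 units: 88

shortest-cost path #1: 7→6→9→12 push 2 @ unit cost 22 (adds 44)
shortest-cost path #2: 7→5→0→12 push 2 @ unit cost 22 (adds 44)
total cost = 88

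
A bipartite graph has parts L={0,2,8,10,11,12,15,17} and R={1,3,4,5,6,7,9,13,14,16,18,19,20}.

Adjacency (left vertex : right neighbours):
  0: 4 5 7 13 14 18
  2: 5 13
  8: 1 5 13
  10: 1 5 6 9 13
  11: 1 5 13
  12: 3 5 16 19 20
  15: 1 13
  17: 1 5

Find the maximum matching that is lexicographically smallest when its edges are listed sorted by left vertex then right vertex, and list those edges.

Lex-smallest maximum matching: {(0,4), (2,5), (8,1), (10,6), (11,13), (12,3)}

|M| = 6 (so the lex-smallest maximum matching has 6 edges)
process left vertices in ascending order; for each, take the smallest-labelled available neighbour that still permits 6 edges overall, or leave it unmatched if none does
lex-smallest matching: {0-4, 2-5, 8-1, 10-6, 11-13, 12-3}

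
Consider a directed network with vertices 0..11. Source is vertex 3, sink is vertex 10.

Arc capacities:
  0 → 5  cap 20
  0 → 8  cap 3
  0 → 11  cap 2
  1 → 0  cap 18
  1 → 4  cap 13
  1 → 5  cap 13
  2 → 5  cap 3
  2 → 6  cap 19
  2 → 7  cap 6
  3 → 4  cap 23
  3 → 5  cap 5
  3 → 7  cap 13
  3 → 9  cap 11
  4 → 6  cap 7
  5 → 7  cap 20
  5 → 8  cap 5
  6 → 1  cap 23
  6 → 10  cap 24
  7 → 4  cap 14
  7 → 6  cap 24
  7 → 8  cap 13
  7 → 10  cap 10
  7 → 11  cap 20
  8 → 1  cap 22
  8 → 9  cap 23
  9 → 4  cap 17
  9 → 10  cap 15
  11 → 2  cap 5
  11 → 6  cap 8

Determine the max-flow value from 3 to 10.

Maximum flow value: 36

augment #1: 3→7→10 bottleneck 10, total now 10
augment #2: 3→9→10 bottleneck 11, total now 21
augment #3: 3→4→6→10 bottleneck 7, total now 28
augment #4: 3→7→6→10 bottleneck 3, total now 31
augment #5: 3→5→7→6→10 bottleneck 5, total now 36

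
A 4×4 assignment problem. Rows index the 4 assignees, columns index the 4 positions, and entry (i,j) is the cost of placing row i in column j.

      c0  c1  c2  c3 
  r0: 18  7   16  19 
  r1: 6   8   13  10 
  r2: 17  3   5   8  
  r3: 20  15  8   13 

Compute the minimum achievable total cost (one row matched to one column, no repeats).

optimal assignment: row0→col1 (cost 7), row1→col0 (cost 6), row2→col3 (cost 8), row3→col2 (cost 8)
total = 7 + 6 + 8 + 8 = 29

Minimum assignment cost: 29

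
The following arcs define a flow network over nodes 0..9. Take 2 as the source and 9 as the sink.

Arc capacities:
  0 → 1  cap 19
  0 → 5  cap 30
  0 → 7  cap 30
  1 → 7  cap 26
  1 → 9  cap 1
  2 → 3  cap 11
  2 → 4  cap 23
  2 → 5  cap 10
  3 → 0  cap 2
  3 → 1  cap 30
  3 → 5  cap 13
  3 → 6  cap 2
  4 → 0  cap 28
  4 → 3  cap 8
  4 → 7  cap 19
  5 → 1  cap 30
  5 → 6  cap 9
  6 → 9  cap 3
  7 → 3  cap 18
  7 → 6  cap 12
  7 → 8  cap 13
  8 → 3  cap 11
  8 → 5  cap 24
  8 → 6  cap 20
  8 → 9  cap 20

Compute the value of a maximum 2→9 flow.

Maximum flow value: 17

augment #1: 2→3→1→9 bottleneck 1, total now 1
augment #2: 2→3→6→9 bottleneck 2, total now 3
augment #3: 2→5→6→9 bottleneck 1, total now 4
augment #4: 2→4→7→8→9 bottleneck 13, total now 17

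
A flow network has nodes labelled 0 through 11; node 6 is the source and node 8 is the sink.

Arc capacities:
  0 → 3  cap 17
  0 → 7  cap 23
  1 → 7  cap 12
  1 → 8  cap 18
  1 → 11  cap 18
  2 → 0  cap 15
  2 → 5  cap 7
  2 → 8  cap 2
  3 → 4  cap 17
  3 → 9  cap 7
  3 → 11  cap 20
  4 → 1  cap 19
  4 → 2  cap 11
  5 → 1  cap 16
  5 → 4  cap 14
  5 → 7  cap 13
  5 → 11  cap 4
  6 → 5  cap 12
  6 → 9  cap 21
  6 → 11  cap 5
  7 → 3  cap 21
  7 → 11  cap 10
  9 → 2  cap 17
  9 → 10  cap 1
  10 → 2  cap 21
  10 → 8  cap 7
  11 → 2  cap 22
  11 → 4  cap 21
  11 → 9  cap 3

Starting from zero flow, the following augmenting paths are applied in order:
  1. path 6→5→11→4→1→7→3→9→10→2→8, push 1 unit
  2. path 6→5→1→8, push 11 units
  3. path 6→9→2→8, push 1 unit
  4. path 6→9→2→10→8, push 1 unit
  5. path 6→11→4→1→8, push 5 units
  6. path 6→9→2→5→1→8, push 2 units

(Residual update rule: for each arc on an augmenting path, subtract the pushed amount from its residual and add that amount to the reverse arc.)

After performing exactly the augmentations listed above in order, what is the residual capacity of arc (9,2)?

Residual capacity of (9,2): 13

after path 1 (6→5→11→4→1→7→3→9→10→2→8, push 1): res(9,2)=17
after path 2 (6→5→1→8, push 11): res(9,2)=17
after path 3 (6→9→2→8, push 1): res(9,2)=16
after path 4 (6→9→2→10→8, push 1): res(9,2)=15
after path 5 (6→11→4→1→8, push 5): res(9,2)=15
after path 6 (6→9→2→5→1→8, push 2): res(9,2)=13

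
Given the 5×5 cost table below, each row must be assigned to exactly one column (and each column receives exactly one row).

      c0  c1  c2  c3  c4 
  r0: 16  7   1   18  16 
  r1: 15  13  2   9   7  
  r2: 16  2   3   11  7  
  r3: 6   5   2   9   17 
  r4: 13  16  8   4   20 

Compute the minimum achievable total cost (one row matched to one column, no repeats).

Minimum assignment cost: 20

optimal assignment: row0→col2 (cost 1), row1→col4 (cost 7), row2→col1 (cost 2), row3→col0 (cost 6), row4→col3 (cost 4)
total = 1 + 7 + 2 + 6 + 4 = 20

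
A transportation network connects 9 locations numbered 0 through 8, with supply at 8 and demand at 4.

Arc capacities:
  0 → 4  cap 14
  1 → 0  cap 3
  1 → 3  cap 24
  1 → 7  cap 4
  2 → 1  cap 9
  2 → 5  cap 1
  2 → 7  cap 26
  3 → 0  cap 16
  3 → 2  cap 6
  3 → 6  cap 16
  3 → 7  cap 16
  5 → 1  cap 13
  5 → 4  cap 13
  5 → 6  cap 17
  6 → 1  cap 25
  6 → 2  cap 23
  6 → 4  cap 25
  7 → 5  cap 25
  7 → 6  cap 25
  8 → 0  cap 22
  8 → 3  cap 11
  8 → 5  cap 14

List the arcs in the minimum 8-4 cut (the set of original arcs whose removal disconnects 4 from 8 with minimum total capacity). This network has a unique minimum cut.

Min-cut arcs: {(0,4), (8,3), (8,5)} (total capacity 39)

augment #1: 8→0→4 push 14
augment #2: 8→5→4 push 13
augment #3: 8→3→6→4 push 11
augment #4: 8→5→6→4 push 1
max flow = 39; residual-reachable set from 8 gives S-side
cut edges (S→T): {(0,4), (8,3), (8,5)} total cap 39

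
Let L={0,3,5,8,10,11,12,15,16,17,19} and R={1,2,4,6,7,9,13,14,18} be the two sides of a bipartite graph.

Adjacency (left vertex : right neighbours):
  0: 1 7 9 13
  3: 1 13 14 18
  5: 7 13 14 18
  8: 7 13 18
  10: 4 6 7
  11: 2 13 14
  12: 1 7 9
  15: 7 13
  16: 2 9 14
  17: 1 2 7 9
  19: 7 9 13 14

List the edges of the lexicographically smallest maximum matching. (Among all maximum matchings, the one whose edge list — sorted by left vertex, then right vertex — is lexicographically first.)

Lex-smallest maximum matching: {(0,1), (3,13), (5,7), (8,18), (10,4), (11,2), (12,9), (16,14)}

|M| = 8 (so the lex-smallest maximum matching has 8 edges)
process left vertices in ascending order; for each, take the smallest-labelled available neighbour that still permits 8 edges overall, or leave it unmatched if none does
lex-smallest matching: {0-1, 3-13, 5-7, 8-18, 10-4, 11-2, 12-9, 16-14}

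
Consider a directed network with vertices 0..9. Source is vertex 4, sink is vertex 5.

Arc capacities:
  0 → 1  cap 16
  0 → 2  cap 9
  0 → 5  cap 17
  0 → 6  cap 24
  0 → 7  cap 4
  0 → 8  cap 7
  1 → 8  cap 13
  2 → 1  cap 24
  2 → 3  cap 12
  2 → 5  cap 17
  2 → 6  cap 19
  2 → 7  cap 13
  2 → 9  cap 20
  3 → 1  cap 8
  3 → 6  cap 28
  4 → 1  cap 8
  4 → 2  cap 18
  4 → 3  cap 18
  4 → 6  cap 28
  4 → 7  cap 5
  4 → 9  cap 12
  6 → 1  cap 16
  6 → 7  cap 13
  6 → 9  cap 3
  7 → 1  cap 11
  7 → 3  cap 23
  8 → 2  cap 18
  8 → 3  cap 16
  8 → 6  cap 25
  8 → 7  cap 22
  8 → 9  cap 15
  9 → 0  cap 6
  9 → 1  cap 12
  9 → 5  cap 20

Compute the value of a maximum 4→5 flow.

Maximum flow value: 43

augment #1: 4→2→5 bottleneck 17, total now 17
augment #2: 4→9→5 bottleneck 12, total now 29
augment #3: 4→2→9→5 bottleneck 1, total now 30
augment #4: 4→6→9→5 bottleneck 3, total now 33
augment #5: 4→1→8→9→5 bottleneck 4, total now 37
augment #6: 4→1→8→9→0→5 bottleneck 4, total now 41
augment #7: 4→3→1→8→9→0→5 bottleneck 2, total now 43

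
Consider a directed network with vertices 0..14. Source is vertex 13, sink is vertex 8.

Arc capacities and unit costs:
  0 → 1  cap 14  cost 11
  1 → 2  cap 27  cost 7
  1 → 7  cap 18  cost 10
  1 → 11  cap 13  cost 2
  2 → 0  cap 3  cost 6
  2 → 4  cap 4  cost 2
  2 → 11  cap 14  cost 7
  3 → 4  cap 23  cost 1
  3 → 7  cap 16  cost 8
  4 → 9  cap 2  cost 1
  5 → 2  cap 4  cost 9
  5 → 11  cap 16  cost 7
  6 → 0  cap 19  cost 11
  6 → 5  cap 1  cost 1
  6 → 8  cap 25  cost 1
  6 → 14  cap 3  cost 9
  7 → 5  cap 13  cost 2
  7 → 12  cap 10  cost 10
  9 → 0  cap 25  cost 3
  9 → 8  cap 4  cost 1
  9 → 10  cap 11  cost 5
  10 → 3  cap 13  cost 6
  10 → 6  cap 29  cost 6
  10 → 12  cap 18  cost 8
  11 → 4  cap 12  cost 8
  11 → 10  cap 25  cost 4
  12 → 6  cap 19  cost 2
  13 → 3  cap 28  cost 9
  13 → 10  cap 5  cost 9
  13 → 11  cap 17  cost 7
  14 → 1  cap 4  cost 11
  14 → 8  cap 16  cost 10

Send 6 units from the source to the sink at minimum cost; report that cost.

shortest-cost path #1: 13→3→4→9→8 push 2 @ unit cost 12 (adds 24)
shortest-cost path #2: 13→10→6→8 push 4 @ unit cost 16 (adds 64)
total cost = 88

Minimum cost for 6 units: 88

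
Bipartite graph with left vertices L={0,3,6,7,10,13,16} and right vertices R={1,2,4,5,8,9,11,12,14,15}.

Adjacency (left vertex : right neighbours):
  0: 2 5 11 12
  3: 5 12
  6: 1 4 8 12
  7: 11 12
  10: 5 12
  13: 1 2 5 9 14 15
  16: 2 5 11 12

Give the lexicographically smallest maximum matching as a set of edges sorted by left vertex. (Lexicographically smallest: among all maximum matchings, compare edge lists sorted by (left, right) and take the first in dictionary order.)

|M| = 6 (so the lex-smallest maximum matching has 6 edges)
process left vertices in ascending order; for each, take the smallest-labelled available neighbour that still permits 6 edges overall, or leave it unmatched if none does
lex-smallest matching: {0-2, 3-5, 6-1, 7-11, 10-12, 13-9}

Lex-smallest maximum matching: {(0,2), (3,5), (6,1), (7,11), (10,12), (13,9)}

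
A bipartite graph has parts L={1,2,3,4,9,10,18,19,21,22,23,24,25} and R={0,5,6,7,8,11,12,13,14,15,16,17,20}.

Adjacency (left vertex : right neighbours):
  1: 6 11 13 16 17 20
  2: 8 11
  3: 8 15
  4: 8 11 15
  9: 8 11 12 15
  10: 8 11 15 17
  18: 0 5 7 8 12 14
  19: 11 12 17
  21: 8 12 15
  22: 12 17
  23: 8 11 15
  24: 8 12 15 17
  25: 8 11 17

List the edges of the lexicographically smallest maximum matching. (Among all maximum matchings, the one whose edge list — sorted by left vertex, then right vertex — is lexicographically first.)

|M| = 7 (so the lex-smallest maximum matching has 7 edges)
process left vertices in ascending order; for each, take the smallest-labelled available neighbour that still permits 7 edges overall, or leave it unmatched if none does
lex-smallest matching: {1-6, 2-8, 3-15, 4-11, 9-12, 10-17, 18-0}

Lex-smallest maximum matching: {(1,6), (2,8), (3,15), (4,11), (9,12), (10,17), (18,0)}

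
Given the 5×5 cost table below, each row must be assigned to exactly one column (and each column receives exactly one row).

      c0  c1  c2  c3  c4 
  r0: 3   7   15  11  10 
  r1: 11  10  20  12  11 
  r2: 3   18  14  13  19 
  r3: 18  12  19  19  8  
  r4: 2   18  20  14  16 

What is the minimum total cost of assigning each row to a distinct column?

Minimum assignment cost: 43

optimal assignment: row0→col1 (cost 7), row1→col3 (cost 12), row2→col2 (cost 14), row3→col4 (cost 8), row4→col0 (cost 2)
total = 7 + 12 + 14 + 8 + 2 = 43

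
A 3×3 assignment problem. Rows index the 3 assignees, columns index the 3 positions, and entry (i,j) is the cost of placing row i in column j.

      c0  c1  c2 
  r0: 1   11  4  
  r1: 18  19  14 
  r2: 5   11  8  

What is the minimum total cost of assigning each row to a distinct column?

optimal assignment: row0→col0 (cost 1), row1→col2 (cost 14), row2→col1 (cost 11)
total = 1 + 14 + 11 = 26

Minimum assignment cost: 26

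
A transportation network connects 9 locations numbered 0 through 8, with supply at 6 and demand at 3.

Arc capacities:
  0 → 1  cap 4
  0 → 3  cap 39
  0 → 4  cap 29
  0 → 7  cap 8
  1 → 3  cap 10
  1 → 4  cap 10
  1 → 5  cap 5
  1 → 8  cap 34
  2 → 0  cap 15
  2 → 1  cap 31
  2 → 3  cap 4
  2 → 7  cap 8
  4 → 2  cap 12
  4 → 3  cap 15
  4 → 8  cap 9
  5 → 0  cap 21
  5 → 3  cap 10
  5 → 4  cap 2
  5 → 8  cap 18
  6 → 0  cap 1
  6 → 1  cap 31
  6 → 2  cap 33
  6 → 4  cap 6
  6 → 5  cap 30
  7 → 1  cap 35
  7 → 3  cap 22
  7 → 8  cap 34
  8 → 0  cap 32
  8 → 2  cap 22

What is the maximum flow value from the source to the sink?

Maximum flow value: 94

augment #1: 6→0→3 bottleneck 1, total now 1
augment #2: 6→1→3 bottleneck 10, total now 11
augment #3: 6→2→3 bottleneck 4, total now 15
augment #4: 6→4→3 bottleneck 6, total now 21
augment #5: 6→5→3 bottleneck 10, total now 31
augment #6: 6→1→4→3 bottleneck 9, total now 40
augment #7: 6→2→0→3 bottleneck 15, total now 55
augment #8: 6→2→7→3 bottleneck 8, total now 63
augment #9: 6→5→0→3 bottleneck 20, total now 83
augment #10: 6→1→5→0→3 bottleneck 1, total now 84
augment #11: 6→1→8→0→3 bottleneck 2, total now 86
augment #12: 6→1→8→0→7→3 bottleneck 8, total now 94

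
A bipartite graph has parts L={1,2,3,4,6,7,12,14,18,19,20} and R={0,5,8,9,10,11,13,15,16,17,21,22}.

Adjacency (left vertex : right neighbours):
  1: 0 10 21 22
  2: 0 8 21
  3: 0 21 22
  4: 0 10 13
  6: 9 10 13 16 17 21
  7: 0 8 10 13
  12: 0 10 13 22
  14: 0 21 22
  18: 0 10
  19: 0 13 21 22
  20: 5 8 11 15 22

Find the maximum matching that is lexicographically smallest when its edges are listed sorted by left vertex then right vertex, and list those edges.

|M| = 8 (so the lex-smallest maximum matching has 8 edges)
process left vertices in ascending order; for each, take the smallest-labelled available neighbour that still permits 8 edges overall, or leave it unmatched if none does
lex-smallest matching: {1-0, 2-8, 3-21, 4-10, 6-9, 7-13, 12-22, 20-5}

Lex-smallest maximum matching: {(1,0), (2,8), (3,21), (4,10), (6,9), (7,13), (12,22), (20,5)}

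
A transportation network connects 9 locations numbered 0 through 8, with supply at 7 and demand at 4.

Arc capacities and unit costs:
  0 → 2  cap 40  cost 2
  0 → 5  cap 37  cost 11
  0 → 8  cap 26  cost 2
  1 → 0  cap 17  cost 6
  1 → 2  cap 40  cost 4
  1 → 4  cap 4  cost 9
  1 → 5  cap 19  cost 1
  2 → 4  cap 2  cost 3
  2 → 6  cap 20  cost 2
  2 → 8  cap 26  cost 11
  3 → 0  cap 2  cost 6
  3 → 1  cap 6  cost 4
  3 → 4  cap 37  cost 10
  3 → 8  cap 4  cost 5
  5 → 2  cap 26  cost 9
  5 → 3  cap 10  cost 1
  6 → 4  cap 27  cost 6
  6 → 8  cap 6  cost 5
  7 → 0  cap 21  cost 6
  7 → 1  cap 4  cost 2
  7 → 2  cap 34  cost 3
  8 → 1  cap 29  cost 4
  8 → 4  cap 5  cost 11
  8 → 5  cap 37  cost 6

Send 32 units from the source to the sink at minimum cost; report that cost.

Minimum cost for 32 units: 395

shortest-cost path #1: 7→2→4 push 2 @ unit cost 6 (adds 12)
shortest-cost path #2: 7→1→4 push 4 @ unit cost 11 (adds 44)
shortest-cost path #3: 7→2→6→4 push 20 @ unit cost 11 (adds 220)
shortest-cost path #4: 7→0→8→4 push 5 @ unit cost 19 (adds 95)
shortest-cost path #5: 7→0→8→1→5→3→4 push 1 @ unit cost 24 (adds 24)
total cost = 395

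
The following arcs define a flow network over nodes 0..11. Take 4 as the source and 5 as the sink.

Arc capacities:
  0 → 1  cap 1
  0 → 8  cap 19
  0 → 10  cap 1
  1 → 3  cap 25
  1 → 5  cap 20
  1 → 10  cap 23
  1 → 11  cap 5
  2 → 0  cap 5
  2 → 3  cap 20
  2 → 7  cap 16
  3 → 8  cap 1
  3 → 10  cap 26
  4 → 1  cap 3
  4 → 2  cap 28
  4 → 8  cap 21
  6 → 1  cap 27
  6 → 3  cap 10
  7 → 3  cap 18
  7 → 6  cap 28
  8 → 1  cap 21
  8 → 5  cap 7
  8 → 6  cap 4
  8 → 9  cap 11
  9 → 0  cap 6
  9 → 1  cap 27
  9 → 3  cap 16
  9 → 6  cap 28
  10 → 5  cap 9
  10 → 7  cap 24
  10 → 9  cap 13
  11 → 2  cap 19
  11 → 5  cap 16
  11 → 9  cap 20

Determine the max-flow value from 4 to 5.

Maximum flow value: 41

augment #1: 4→1→5 bottleneck 3, total now 3
augment #2: 4→8→5 bottleneck 7, total now 10
augment #3: 4→8→1→5 bottleneck 14, total now 24
augment #4: 4→2→0→1→5 bottleneck 1, total now 25
augment #5: 4→2→0→10→5 bottleneck 1, total now 26
augment #6: 4→2→3→10→5 bottleneck 8, total now 34
augment #7: 4→2→0→8→1→5 bottleneck 2, total now 36
augment #8: 4→2→0→8→1→11→5 bottleneck 1, total now 37
augment #9: 4→2→3→8→1→11→5 bottleneck 1, total now 38
augment #10: 4→2→7→6→1→11→5 bottleneck 3, total now 41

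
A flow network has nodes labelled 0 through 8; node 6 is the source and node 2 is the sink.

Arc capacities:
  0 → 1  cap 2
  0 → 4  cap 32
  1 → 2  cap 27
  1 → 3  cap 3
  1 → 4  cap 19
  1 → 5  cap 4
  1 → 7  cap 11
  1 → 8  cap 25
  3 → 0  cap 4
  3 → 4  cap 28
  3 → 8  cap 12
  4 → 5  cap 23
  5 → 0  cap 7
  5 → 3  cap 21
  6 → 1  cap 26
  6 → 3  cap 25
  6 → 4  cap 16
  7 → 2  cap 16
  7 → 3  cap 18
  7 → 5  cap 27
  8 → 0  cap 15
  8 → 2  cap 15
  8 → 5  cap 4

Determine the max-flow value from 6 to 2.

Maximum flow value: 40

augment #1: 6→1→2 bottleneck 26, total now 26
augment #2: 6→3→8→2 bottleneck 12, total now 38
augment #3: 6→3→0→1→2 bottleneck 1, total now 39
augment #4: 6→3→0→1→7→2 bottleneck 1, total now 40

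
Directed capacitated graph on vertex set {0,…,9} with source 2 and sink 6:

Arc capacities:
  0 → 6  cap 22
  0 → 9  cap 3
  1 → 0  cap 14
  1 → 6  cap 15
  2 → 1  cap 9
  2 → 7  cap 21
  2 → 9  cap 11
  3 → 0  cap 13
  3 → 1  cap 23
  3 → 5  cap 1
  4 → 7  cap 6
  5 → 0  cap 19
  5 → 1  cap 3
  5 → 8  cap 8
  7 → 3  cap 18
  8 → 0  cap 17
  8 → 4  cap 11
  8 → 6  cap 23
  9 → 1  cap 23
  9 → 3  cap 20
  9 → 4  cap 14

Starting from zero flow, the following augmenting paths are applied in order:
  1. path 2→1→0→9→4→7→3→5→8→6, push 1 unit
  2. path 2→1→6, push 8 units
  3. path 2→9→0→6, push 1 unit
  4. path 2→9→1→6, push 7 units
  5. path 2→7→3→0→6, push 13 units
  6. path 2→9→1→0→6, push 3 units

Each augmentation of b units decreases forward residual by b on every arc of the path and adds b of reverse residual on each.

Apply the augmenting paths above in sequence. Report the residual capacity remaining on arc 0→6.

Residual capacity of (0,6): 5

after path 1 (2→1→0→9→4→7→3→5→8→6, push 1): res(0,6)=22
after path 2 (2→1→6, push 8): res(0,6)=22
after path 3 (2→9→0→6, push 1): res(0,6)=21
after path 4 (2→9→1→6, push 7): res(0,6)=21
after path 5 (2→7→3→0→6, push 13): res(0,6)=8
after path 6 (2→9→1→0→6, push 3): res(0,6)=5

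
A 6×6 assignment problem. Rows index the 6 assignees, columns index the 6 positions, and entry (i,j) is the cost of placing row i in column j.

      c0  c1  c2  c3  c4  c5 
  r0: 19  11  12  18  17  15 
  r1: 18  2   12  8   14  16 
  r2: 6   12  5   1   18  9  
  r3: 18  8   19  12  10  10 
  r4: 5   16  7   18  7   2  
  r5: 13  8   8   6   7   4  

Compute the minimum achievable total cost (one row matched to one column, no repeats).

Minimum assignment cost: 34

optimal assignment: row0→col2 (cost 12), row1→col1 (cost 2), row2→col3 (cost 1), row3→col4 (cost 10), row4→col0 (cost 5), row5→col5 (cost 4)
total = 12 + 2 + 1 + 10 + 5 + 4 = 34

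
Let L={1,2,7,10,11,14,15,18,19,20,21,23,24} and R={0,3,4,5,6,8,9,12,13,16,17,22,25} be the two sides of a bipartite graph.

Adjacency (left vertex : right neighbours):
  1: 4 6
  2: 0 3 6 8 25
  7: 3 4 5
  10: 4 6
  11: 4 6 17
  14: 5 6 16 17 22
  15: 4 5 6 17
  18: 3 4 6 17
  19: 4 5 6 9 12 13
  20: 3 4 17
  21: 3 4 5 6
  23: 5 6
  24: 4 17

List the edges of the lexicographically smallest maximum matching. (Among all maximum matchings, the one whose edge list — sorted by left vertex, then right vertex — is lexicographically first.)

Lex-smallest maximum matching: {(1,4), (2,0), (7,3), (10,6), (11,17), (14,16), (15,5), (19,9)}

|M| = 8 (so the lex-smallest maximum matching has 8 edges)
process left vertices in ascending order; for each, take the smallest-labelled available neighbour that still permits 8 edges overall, or leave it unmatched if none does
lex-smallest matching: {1-4, 2-0, 7-3, 10-6, 11-17, 14-16, 15-5, 19-9}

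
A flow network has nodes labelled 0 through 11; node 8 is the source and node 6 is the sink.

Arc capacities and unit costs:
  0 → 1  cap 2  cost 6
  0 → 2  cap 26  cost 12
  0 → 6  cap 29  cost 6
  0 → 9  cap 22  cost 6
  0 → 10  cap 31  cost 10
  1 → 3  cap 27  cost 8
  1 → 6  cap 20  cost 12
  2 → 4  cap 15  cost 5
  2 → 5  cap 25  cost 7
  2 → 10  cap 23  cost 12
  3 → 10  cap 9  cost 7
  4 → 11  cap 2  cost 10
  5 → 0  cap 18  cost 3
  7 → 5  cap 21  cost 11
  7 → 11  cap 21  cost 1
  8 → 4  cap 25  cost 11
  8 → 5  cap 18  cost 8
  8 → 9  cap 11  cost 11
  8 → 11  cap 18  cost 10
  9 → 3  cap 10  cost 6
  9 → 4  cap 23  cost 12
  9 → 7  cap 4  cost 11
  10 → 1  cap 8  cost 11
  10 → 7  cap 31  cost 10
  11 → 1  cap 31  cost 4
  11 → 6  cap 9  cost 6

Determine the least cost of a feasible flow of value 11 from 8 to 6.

Minimum cost for 11 units: 178

shortest-cost path #1: 8→11→6 push 9 @ unit cost 16 (adds 144)
shortest-cost path #2: 8→5→0→6 push 2 @ unit cost 17 (adds 34)
total cost = 178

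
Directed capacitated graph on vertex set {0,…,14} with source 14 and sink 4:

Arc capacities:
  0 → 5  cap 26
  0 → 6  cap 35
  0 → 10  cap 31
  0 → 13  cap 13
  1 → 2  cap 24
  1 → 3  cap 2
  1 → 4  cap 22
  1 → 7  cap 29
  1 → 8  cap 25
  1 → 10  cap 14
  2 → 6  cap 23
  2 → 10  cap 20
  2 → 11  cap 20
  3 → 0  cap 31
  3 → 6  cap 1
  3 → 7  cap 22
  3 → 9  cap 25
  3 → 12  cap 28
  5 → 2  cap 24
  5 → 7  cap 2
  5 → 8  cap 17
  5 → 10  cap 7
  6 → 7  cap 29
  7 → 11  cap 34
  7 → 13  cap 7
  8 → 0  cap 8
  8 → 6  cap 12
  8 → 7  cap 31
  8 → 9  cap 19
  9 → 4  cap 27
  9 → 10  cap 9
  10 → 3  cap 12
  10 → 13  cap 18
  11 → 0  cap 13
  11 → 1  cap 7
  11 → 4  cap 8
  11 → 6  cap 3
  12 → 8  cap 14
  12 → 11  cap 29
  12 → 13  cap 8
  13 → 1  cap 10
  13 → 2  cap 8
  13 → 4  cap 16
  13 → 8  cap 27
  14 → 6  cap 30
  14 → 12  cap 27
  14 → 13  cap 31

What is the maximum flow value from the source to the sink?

augment #1: 14→13→4 bottleneck 16, total now 16
augment #2: 14→12→11→4 bottleneck 8, total now 24
augment #3: 14→13→1→4 bottleneck 10, total now 34
augment #4: 14→12→8→9→4 bottleneck 14, total now 48
augment #5: 14→12→11→1→4 bottleneck 5, total now 53
augment #6: 14→13→8→9→4 bottleneck 5, total now 58
augment #7: 14→6→7→11→1→4 bottleneck 2, total now 60
augment #8: 14→6→7→11→0→10→3→9→4 bottleneck 8, total now 68

Maximum flow value: 68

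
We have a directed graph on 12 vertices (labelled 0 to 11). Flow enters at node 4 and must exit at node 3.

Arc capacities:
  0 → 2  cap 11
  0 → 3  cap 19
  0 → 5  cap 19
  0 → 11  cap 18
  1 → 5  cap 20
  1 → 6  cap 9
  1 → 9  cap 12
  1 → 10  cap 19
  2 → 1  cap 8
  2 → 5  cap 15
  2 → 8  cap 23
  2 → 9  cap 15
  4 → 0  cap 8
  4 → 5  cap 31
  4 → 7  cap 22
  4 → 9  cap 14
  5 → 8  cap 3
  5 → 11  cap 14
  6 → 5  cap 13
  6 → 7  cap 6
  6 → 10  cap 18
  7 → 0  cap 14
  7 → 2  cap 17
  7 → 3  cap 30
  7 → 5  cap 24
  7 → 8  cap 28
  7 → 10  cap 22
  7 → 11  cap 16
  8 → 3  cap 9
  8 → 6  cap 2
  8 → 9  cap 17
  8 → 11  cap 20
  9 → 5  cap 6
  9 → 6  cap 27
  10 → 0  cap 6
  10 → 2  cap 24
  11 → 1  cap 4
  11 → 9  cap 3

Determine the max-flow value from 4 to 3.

augment #1: 4→0→3 bottleneck 8, total now 8
augment #2: 4→7→3 bottleneck 22, total now 30
augment #3: 4→5→8→3 bottleneck 3, total now 33
augment #4: 4→9→6→7→3 bottleneck 6, total now 39
augment #5: 4→9→6→10→0→3 bottleneck 6, total now 45
augment #6: 4→9→6→10→2→8→3 bottleneck 2, total now 47
augment #7: 4→5→11→1→10→2→8→3 bottleneck 4, total now 51

Maximum flow value: 51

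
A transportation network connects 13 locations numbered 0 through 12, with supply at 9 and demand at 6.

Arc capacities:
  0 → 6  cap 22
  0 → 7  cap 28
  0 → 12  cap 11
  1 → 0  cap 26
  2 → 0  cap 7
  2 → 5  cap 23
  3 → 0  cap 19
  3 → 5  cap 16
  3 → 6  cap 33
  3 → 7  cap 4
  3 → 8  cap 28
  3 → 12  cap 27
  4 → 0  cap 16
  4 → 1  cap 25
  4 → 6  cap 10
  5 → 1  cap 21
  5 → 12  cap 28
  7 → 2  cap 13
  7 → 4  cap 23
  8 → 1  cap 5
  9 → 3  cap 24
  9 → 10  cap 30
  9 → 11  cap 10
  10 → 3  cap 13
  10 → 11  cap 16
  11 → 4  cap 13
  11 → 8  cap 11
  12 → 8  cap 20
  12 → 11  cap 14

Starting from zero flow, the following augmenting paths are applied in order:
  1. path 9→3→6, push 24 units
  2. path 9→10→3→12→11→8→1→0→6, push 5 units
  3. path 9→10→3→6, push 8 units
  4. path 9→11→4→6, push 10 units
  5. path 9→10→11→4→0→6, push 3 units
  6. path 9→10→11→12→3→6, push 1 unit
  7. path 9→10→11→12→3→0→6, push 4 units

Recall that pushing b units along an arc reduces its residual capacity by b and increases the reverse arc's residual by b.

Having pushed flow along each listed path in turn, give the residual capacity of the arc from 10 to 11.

after path 1 (9→3→6, push 24): res(10,11)=16
after path 2 (9→10→3→12→11→8→1→0→6, push 5): res(10,11)=16
after path 3 (9→10→3→6, push 8): res(10,11)=16
after path 4 (9→11→4→6, push 10): res(10,11)=16
after path 5 (9→10→11→4→0→6, push 3): res(10,11)=13
after path 6 (9→10→11→12→3→6, push 1): res(10,11)=12
after path 7 (9→10→11→12→3→0→6, push 4): res(10,11)=8

Residual capacity of (10,11): 8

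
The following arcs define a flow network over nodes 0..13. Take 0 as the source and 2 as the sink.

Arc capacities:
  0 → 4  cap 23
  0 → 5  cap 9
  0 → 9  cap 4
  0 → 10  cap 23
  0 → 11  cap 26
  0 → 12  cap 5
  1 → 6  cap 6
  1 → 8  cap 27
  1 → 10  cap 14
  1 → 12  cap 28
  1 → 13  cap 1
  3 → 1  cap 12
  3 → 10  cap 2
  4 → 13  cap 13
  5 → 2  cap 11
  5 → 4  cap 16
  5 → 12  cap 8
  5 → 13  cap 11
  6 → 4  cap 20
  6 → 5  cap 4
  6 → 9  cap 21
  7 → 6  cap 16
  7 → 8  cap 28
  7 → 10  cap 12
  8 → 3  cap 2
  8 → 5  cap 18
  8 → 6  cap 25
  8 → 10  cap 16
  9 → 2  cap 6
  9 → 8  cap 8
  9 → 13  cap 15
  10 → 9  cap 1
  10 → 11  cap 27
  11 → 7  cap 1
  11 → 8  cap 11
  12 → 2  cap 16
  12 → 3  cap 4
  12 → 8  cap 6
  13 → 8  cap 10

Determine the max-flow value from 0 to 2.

augment #1: 0→5→2 bottleneck 9, total now 9
augment #2: 0→9→2 bottleneck 4, total now 13
augment #3: 0→12→2 bottleneck 5, total now 18
augment #4: 0→10→9→2 bottleneck 1, total now 19
augment #5: 0→11→8→5→2 bottleneck 2, total now 21
augment #6: 0→11→7→6→9→2 bottleneck 1, total now 22
augment #7: 0→11→8→5→12→2 bottleneck 8, total now 30
augment #8: 0→11→8→3→1→12→2 bottleneck 1, total now 31
augment #9: 0→4→13→8→3→1→12→2 bottleneck 1, total now 32

Maximum flow value: 32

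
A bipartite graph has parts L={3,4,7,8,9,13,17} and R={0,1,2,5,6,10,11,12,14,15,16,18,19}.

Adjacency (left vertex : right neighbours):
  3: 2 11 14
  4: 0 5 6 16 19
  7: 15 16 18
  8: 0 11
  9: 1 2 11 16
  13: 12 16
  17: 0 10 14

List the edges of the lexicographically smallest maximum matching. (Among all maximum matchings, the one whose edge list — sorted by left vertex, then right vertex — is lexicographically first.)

Lex-smallest maximum matching: {(3,2), (4,0), (7,15), (8,11), (9,1), (13,12), (17,10)}

|M| = 7 (so the lex-smallest maximum matching has 7 edges)
process left vertices in ascending order; for each, take the smallest-labelled available neighbour that still permits 7 edges overall, or leave it unmatched if none does
lex-smallest matching: {3-2, 4-0, 7-15, 8-11, 9-1, 13-12, 17-10}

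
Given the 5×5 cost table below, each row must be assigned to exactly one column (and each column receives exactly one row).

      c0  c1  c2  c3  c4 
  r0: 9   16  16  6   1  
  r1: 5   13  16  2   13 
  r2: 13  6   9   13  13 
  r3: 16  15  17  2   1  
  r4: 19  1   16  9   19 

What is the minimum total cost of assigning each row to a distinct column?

optimal assignment: row0→col4 (cost 1), row1→col0 (cost 5), row2→col2 (cost 9), row3→col3 (cost 2), row4→col1 (cost 1)
total = 1 + 5 + 9 + 2 + 1 = 18

Minimum assignment cost: 18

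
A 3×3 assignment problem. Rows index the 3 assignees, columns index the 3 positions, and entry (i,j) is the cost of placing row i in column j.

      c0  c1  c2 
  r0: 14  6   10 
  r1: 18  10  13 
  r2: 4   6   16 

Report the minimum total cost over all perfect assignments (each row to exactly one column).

optimal assignment: row0→col1 (cost 6), row1→col2 (cost 13), row2→col0 (cost 4)
total = 6 + 13 + 4 = 23

Minimum assignment cost: 23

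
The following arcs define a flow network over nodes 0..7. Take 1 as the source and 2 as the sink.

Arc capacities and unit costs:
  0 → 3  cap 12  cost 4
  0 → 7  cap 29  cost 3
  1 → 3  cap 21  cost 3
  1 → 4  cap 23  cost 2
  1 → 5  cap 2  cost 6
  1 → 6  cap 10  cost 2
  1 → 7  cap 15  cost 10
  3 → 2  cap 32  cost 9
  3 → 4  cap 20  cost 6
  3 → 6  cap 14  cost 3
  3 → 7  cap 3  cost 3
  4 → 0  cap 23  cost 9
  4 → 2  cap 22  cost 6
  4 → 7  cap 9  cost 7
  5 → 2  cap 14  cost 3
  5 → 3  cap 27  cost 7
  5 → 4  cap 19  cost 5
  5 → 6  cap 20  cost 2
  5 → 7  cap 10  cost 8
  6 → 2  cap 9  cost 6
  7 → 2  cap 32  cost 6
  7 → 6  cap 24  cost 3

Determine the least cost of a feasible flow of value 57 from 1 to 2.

Minimum cost for 57 units: 565

shortest-cost path #1: 1→4→2 push 22 @ unit cost 8 (adds 176)
shortest-cost path #2: 1→6→2 push 9 @ unit cost 8 (adds 72)
shortest-cost path #3: 1→5→2 push 2 @ unit cost 9 (adds 18)
shortest-cost path #4: 1→3→2 push 21 @ unit cost 12 (adds 252)
shortest-cost path #5: 1→4→7→2 push 1 @ unit cost 15 (adds 15)
shortest-cost path #6: 1→7→2 push 2 @ unit cost 16 (adds 32)
total cost = 565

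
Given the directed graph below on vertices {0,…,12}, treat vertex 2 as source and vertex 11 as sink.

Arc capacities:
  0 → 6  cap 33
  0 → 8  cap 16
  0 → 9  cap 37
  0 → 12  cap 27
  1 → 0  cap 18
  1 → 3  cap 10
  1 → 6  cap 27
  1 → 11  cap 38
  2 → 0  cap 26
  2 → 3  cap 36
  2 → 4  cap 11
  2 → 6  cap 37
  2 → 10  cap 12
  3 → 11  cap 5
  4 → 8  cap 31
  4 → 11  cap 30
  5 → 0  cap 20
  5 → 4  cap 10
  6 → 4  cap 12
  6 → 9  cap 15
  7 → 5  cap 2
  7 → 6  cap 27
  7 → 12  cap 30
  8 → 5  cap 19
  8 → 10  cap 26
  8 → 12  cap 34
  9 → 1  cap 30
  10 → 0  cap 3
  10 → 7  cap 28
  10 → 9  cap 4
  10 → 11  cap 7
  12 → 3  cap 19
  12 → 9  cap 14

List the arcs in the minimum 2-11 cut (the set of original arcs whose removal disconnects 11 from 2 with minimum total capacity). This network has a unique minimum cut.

augment #1: 2→3→11 push 5
augment #2: 2→4→11 push 11
augment #3: 2→10→11 push 7
augment #4: 2→6→4→11 push 12
augment #5: 2→0→9→1→11 push 26
augment #6: 2→6→9→1→11 push 4
augment #7: 2→10→7→5→4→11 push 2
augment #8: 2→10→0→8→5→4→11 push 3
augment #9: 2→6→9→0→8→5→4→11 push 2
max flow = 72; residual-reachable set from 2 gives S-side
cut edges (S→T): {(3,11), (4,11), (9,1), (10,11)} total cap 72

Min-cut arcs: {(3,11), (4,11), (9,1), (10,11)} (total capacity 72)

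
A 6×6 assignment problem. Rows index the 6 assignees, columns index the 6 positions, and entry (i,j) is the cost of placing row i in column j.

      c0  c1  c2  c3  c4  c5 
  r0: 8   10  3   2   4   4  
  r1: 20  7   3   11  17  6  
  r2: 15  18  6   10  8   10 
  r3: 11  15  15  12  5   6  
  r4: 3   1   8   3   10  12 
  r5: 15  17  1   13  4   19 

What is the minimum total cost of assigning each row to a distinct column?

optimal assignment: row0→col3 (cost 2), row1→col1 (cost 7), row2→col4 (cost 8), row3→col5 (cost 6), row4→col0 (cost 3), row5→col2 (cost 1)
total = 2 + 7 + 8 + 6 + 3 + 1 = 27

Minimum assignment cost: 27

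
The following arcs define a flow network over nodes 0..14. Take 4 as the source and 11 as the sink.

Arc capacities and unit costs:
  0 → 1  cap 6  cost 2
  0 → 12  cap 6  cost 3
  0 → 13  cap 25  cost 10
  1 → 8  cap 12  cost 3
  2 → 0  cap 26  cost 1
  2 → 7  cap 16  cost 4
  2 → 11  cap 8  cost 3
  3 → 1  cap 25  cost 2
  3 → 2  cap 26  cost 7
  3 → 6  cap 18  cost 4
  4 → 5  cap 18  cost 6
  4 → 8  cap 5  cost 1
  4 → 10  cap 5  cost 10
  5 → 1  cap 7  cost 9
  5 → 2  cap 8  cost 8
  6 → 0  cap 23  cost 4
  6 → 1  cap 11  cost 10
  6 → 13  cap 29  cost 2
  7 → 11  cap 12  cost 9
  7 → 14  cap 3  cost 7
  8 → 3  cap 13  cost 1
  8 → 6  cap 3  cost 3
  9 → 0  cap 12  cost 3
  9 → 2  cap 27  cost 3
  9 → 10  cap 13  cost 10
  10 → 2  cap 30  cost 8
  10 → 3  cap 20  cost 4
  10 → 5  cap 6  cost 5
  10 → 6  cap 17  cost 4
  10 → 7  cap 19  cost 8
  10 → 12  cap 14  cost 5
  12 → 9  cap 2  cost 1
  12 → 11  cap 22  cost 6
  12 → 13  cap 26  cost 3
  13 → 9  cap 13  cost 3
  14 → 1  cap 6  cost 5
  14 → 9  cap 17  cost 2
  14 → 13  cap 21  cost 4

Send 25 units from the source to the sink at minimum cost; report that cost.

shortest-cost path #1: 4→8→3→2→11 push 5 @ unit cost 12 (adds 60)
shortest-cost path #2: 4→5→2→11 push 3 @ unit cost 17 (adds 51)
shortest-cost path #3: 4→10→12→11 push 5 @ unit cost 21 (adds 105)
shortest-cost path #4: 4→5→2→3→8→6→0→12→11 push 3 @ unit cost 22 (adds 66)
shortest-cost path #5: 4→5→2→0→12→11 push 2 @ unit cost 24 (adds 48)
shortest-cost path #6: 4→5→1→8→3→6→0→12→11 push 1 @ unit cost 36 (adds 36)
shortest-cost path #7: 4→5→1→8→3→2→7→11 push 6 @ unit cost 39 (adds 234)
total cost = 600

Minimum cost for 25 units: 600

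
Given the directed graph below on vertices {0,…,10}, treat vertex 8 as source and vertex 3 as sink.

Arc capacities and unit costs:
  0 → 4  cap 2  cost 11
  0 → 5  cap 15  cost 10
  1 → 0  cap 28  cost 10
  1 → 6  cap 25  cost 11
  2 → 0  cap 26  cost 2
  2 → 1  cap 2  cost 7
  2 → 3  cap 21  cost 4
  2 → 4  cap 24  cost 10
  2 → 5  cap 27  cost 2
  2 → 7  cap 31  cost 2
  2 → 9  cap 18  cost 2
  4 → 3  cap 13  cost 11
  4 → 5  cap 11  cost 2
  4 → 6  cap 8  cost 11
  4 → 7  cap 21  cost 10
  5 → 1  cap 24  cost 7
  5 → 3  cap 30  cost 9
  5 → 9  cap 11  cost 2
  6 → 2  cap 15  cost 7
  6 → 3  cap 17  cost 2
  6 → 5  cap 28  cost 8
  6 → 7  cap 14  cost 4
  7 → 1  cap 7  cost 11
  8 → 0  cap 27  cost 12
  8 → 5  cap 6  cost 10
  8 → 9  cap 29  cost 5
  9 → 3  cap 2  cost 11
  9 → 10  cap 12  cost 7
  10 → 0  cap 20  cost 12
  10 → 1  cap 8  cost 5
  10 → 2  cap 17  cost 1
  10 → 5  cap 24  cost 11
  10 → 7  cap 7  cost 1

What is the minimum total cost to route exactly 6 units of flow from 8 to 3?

shortest-cost path #1: 8→9→3 push 2 @ unit cost 16 (adds 32)
shortest-cost path #2: 8→9→10→2→3 push 4 @ unit cost 17 (adds 68)
total cost = 100

Minimum cost for 6 units: 100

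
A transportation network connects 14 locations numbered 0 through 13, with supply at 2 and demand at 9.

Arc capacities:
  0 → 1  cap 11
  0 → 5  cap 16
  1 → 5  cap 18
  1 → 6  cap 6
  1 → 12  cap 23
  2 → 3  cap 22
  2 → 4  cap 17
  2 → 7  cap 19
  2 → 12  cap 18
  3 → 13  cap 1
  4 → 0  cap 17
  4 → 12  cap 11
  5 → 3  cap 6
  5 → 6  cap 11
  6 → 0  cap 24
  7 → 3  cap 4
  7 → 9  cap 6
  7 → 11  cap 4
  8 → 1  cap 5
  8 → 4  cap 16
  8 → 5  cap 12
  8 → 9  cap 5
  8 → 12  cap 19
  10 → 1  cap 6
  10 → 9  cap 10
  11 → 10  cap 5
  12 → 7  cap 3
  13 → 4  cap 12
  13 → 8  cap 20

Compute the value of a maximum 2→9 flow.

augment #1: 2→7→9 bottleneck 6, total now 6
augment #2: 2→3→13→8→9 bottleneck 1, total now 7
augment #3: 2→7→11→10→9 bottleneck 4, total now 11

Maximum flow value: 11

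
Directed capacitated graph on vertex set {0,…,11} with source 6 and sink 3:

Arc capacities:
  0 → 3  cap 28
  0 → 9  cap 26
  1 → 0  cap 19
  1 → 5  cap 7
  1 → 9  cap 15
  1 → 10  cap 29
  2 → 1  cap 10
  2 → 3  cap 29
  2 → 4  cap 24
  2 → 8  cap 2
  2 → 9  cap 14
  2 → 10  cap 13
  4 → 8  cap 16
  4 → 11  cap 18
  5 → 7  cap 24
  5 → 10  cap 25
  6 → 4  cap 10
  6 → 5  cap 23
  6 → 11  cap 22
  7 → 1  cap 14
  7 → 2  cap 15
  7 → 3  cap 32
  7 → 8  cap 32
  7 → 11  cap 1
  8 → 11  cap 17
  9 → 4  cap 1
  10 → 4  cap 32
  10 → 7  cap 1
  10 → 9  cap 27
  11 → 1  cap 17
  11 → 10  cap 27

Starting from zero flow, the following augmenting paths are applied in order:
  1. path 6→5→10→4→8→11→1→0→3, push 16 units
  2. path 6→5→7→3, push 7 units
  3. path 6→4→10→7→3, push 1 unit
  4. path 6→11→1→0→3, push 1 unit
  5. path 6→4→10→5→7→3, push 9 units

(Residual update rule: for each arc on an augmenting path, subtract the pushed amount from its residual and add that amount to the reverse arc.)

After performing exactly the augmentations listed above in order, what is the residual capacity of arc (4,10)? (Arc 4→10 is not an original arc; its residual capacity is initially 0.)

after path 1 (6→5→10→4→8→11→1→0→3, push 16): res(4,10)=16
after path 2 (6→5→7→3, push 7): res(4,10)=16
after path 3 (6→4→10→7→3, push 1): res(4,10)=15
after path 4 (6→11→1→0→3, push 1): res(4,10)=15
after path 5 (6→4→10→5→7→3, push 9): res(4,10)=6

Residual capacity of (4,10): 6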